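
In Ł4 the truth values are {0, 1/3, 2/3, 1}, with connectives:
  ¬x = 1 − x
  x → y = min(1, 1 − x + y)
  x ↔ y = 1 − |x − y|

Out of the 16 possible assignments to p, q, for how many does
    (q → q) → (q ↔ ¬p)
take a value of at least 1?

4

p = 0, q = 0 ↦ 0  <
p = 0, q = 1/3 ↦ 1/3  <
p = 0, q = 2/3 ↦ 2/3  <
p = 0, q = 1 ↦ 1  ≥
p = 1/3, q = 0 ↦ 1/3  <
p = 1/3, q = 1/3 ↦ 2/3  <
p = 1/3, q = 2/3 ↦ 1  ≥
p = 1/3, q = 1 ↦ 2/3  <
p = 2/3, q = 0 ↦ 2/3  <
p = 2/3, q = 1/3 ↦ 1  ≥
p = 2/3, q = 2/3 ↦ 2/3  <
p = 2/3, q = 1 ↦ 1/3  <
p = 1, q = 0 ↦ 1  ≥
p = 1, q = 1/3 ↦ 2/3  <
p = 1, q = 2/3 ↦ 1/3  <
p = 1, q = 1 ↦ 0  <
So 4 of the 16 assignments meet the threshold.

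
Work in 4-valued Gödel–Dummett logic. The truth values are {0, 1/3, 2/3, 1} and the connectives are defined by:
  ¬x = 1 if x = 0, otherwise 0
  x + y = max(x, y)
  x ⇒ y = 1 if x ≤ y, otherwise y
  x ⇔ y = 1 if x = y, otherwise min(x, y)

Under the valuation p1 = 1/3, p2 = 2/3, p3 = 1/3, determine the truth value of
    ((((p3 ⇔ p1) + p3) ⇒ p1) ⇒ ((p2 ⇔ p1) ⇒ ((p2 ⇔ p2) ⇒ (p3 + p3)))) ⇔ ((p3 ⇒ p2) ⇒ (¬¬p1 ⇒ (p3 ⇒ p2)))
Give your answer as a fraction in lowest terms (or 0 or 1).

p3 ⇔ p1 = 1/3 ⇔ 1/3 = 1
(p3 ⇔ p1) + p3 = 1 + 1/3 = 1
((p3 ⇔ p1) + p3) ⇒ p1 = 1 ⇒ 1/3 = 1/3
p2 ⇔ p1 = 2/3 ⇔ 1/3 = 1/3
p2 ⇔ p2 = 2/3 ⇔ 2/3 = 1
p3 + p3 = 1/3 + 1/3 = 1/3
(p2 ⇔ p2) ⇒ (p3 + p3) = 1 ⇒ 1/3 = 1/3
(p2 ⇔ p1) ⇒ ((p2 ⇔ p2) ⇒ (p3 + p3)) = 1/3 ⇒ 1/3 = 1
(((p3 ⇔ p1) + p3) ⇒ p1) ⇒ ((p2 ⇔ p1) ⇒ ((p2 ⇔ p2) ⇒ (p3 + p3))) = 1/3 ⇒ 1 = 1
p3 ⇒ p2 = 1/3 ⇒ 2/3 = 1
¬p1 = ¬1/3 = 0
¬¬p1 = ¬0 = 1
p3 ⇒ p2 = 1/3 ⇒ 2/3 = 1
¬¬p1 ⇒ (p3 ⇒ p2) = 1 ⇒ 1 = 1
(p3 ⇒ p2) ⇒ (¬¬p1 ⇒ (p3 ⇒ p2)) = 1 ⇒ 1 = 1
((((p3 ⇔ p1) + p3) ⇒ p1) ⇒ ((p2 ⇔ p1) ⇒ ((p2 ⇔ p2) ⇒ (p3 + p3)))) ⇔ ((p3 ⇒ p2) ⇒ (¬¬p1 ⇒ (p3 ⇒ p2))) = 1 ⇔ 1 = 1

1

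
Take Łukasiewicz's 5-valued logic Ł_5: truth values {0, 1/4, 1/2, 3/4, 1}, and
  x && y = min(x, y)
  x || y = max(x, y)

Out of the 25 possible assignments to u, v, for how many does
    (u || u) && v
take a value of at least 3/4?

4

value 1: 1 assignment (counts)
value 3/4: 3 assignments (counts)
value 1/2: 5 assignments
value 1/4: 7 assignments
value 0: 9 assignments
So 4 of the 25 assignments meet the threshold.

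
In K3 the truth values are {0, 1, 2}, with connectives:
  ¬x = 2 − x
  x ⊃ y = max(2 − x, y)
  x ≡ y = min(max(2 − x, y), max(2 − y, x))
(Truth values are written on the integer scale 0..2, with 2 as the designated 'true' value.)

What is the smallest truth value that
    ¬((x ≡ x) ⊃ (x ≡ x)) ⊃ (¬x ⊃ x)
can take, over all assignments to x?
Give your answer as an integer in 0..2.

Take x = 1:
x ≡ x = 1 ≡ 1 = 1
x ≡ x = 1 ≡ 1 = 1
(x ≡ x) ⊃ (x ≡ x) = 1 ⊃ 1 = 1
¬((x ≡ x) ⊃ (x ≡ x)) = ¬1 = 1
¬x = ¬1 = 1
¬x ⊃ x = 1 ⊃ 1 = 1
¬((x ≡ x) ⊃ (x ≡ x)) ⊃ (¬x ⊃ x) = 1 ⊃ 1 = 1
No assignment yields a value below 1, so this is the minimum.

1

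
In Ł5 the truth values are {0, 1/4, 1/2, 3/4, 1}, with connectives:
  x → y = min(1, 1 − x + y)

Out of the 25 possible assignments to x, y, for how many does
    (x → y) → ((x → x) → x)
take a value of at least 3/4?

value 1: 9 assignments (counts)
value 3/4: 3 assignments (counts)
value 1/2: 4 assignments
value 1/4: 4 assignments
value 0: 5 assignments
So 12 of the 25 assignments meet the threshold.

12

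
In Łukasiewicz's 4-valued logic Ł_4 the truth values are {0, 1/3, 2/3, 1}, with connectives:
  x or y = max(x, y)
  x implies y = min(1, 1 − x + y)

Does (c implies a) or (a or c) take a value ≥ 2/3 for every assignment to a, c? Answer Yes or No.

a = 0, c = 0 ↦ 1
a = 0, c = 1/3 ↦ 2/3
a = 0, c = 2/3 ↦ 2/3
a = 0, c = 1 ↦ 1
a = 1/3, c = 0 ↦ 1
a = 1/3, c = 1/3 ↦ 1
a = 1/3, c = 2/3 ↦ 2/3
a = 1/3, c = 1 ↦ 1
a = 2/3, c = 0 ↦ 1
a = 2/3, c = 1/3 ↦ 1
a = 2/3, c = 2/3 ↦ 1
a = 2/3, c = 1 ↦ 1
a = 1, c = 0 ↦ 1
a = 1, c = 1/3 ↦ 1
a = 1, c = 2/3 ↦ 1
a = 1, c = 1 ↦ 1
Every assignment gives a value ≥ 2/3.

Yes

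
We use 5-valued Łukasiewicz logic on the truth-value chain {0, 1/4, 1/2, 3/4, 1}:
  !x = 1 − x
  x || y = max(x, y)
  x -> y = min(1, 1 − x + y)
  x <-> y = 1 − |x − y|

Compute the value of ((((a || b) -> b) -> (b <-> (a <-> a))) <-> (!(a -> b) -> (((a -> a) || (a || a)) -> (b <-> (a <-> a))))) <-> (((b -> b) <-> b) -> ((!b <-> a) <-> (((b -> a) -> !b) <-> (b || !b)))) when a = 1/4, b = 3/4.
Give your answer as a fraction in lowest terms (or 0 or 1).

a || b = 1/4 || 3/4 = 3/4
(a || b) -> b = 3/4 -> 3/4 = 1
a <-> a = 1/4 <-> 1/4 = 1
b <-> (a <-> a) = 3/4 <-> 1 = 3/4
((a || b) -> b) -> (b <-> (a <-> a)) = 1 -> 3/4 = 3/4
a -> b = 1/4 -> 3/4 = 1
!(a -> b) = !1 = 0
a -> a = 1/4 -> 1/4 = 1
a || a = 1/4 || 1/4 = 1/4
(a -> a) || (a || a) = 1 || 1/4 = 1
a <-> a = 1/4 <-> 1/4 = 1
b <-> (a <-> a) = 3/4 <-> 1 = 3/4
((a -> a) || (a || a)) -> (b <-> (a <-> a)) = 1 -> 3/4 = 3/4
!(a -> b) -> (((a -> a) || (a || a)) -> (b <-> (a <-> a))) = 0 -> 3/4 = 1
(((a || b) -> b) -> (b <-> (a <-> a))) <-> (!(a -> b) -> (((a -> a) || (a || a)) -> (b <-> (a <-> a)))) = 3/4 <-> 1 = 3/4
b -> b = 3/4 -> 3/4 = 1
(b -> b) <-> b = 1 <-> 3/4 = 3/4
!b = !3/4 = 1/4
!b <-> a = 1/4 <-> 1/4 = 1
b -> a = 3/4 -> 1/4 = 1/2
!b = !3/4 = 1/4
(b -> a) -> !b = 1/2 -> 1/4 = 3/4
!b = !3/4 = 1/4
b || !b = 3/4 || 1/4 = 3/4
((b -> a) -> !b) <-> (b || !b) = 3/4 <-> 3/4 = 1
(!b <-> a) <-> (((b -> a) -> !b) <-> (b || !b)) = 1 <-> 1 = 1
((b -> b) <-> b) -> ((!b <-> a) <-> (((b -> a) -> !b) <-> (b || !b))) = 3/4 -> 1 = 1
((((a || b) -> b) -> (b <-> (a <-> a))) <-> (!(a -> b) -> (((a -> a) || (a || a)) -> (b <-> (a <-> a))))) <-> (((b -> b) <-> b) -> ((!b <-> a) <-> (((b -> a) -> !b) <-> (b || !b)))) = 3/4 <-> 1 = 3/4

3/4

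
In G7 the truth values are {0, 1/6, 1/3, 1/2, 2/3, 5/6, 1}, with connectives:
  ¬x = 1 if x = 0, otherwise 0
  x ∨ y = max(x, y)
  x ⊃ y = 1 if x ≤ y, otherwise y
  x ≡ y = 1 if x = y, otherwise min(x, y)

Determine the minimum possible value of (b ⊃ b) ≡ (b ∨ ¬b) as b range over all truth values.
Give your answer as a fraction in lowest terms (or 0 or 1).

Take b = 1/6:
b ⊃ b = 1/6 ⊃ 1/6 = 1
¬b = ¬1/6 = 0
b ∨ ¬b = 1/6 ∨ 0 = 1/6
(b ⊃ b) ≡ (b ∨ ¬b) = 1 ≡ 1/6 = 1/6
No assignment yields a value below 1/6, so this is the minimum.

1/6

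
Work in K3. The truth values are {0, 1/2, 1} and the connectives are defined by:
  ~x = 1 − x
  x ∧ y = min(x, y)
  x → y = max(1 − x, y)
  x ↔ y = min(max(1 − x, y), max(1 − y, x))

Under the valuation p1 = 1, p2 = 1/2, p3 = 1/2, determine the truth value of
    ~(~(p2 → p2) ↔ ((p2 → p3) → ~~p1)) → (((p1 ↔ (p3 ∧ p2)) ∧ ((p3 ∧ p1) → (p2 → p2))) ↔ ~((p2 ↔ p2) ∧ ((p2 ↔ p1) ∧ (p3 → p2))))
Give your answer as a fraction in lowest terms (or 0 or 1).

p2 → p2 = 1/2 → 1/2 = 1/2
~(p2 → p2) = ~1/2 = 1/2
p2 → p3 = 1/2 → 1/2 = 1/2
~p1 = ~1 = 0
~~p1 = ~0 = 1
(p2 → p3) → ~~p1 = 1/2 → 1 = 1
~(p2 → p2) ↔ ((p2 → p3) → ~~p1) = 1/2 ↔ 1 = 1/2
~(~(p2 → p2) ↔ ((p2 → p3) → ~~p1)) = ~1/2 = 1/2
p3 ∧ p2 = 1/2 ∧ 1/2 = 1/2
p1 ↔ (p3 ∧ p2) = 1 ↔ 1/2 = 1/2
p3 ∧ p1 = 1/2 ∧ 1 = 1/2
p2 → p2 = 1/2 → 1/2 = 1/2
(p3 ∧ p1) → (p2 → p2) = 1/2 → 1/2 = 1/2
(p1 ↔ (p3 ∧ p2)) ∧ ((p3 ∧ p1) → (p2 → p2)) = 1/2 ∧ 1/2 = 1/2
p2 ↔ p2 = 1/2 ↔ 1/2 = 1/2
p2 ↔ p1 = 1/2 ↔ 1 = 1/2
p3 → p2 = 1/2 → 1/2 = 1/2
(p2 ↔ p1) ∧ (p3 → p2) = 1/2 ∧ 1/2 = 1/2
(p2 ↔ p2) ∧ ((p2 ↔ p1) ∧ (p3 → p2)) = 1/2 ∧ 1/2 = 1/2
~((p2 ↔ p2) ∧ ((p2 ↔ p1) ∧ (p3 → p2))) = ~1/2 = 1/2
((p1 ↔ (p3 ∧ p2)) ∧ ((p3 ∧ p1) → (p2 → p2))) ↔ ~((p2 ↔ p2) ∧ ((p2 ↔ p1) ∧ (p3 → p2))) = 1/2 ↔ 1/2 = 1/2
~(~(p2 → p2) ↔ ((p2 → p3) → ~~p1)) → (((p1 ↔ (p3 ∧ p2)) ∧ ((p3 ∧ p1) → (p2 → p2))) ↔ ~((p2 ↔ p2) ∧ ((p2 ↔ p1) ∧ (p3 → p2)))) = 1/2 → 1/2 = 1/2

1/2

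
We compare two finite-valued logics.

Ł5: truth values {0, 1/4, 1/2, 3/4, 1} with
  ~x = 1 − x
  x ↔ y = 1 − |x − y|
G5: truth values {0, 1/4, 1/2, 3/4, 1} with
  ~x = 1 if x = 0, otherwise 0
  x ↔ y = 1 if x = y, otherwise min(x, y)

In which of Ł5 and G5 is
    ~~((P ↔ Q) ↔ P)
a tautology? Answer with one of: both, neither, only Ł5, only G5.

neither

In Ł5: at P = 0, Q = 0 the value is 0 — not a tautology.
In G5: at P = 0, Q = 0 the value is 0 — not a tautology.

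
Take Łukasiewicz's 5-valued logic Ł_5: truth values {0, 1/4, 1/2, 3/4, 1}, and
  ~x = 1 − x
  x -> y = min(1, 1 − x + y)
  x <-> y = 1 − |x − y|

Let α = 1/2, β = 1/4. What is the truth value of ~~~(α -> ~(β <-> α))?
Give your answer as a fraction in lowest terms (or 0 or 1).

1/4

β <-> α = 1/4 <-> 1/2 = 3/4
~(β <-> α) = ~3/4 = 1/4
α -> ~(β <-> α) = 1/2 -> 1/4 = 3/4
~(α -> ~(β <-> α)) = ~3/4 = 1/4
~~(α -> ~(β <-> α)) = ~1/4 = 3/4
~~~(α -> ~(β <-> α)) = ~3/4 = 1/4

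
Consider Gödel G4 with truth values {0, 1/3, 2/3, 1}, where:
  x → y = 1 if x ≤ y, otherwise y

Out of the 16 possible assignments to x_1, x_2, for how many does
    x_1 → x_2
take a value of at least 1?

10

x_1 = 0, x_2 = 0 ↦ 1  ≥
x_1 = 0, x_2 = 1/3 ↦ 1  ≥
x_1 = 0, x_2 = 2/3 ↦ 1  ≥
x_1 = 0, x_2 = 1 ↦ 1  ≥
x_1 = 1/3, x_2 = 0 ↦ 0  <
x_1 = 1/3, x_2 = 1/3 ↦ 1  ≥
x_1 = 1/3, x_2 = 2/3 ↦ 1  ≥
x_1 = 1/3, x_2 = 1 ↦ 1  ≥
x_1 = 2/3, x_2 = 0 ↦ 0  <
x_1 = 2/3, x_2 = 1/3 ↦ 1/3  <
x_1 = 2/3, x_2 = 2/3 ↦ 1  ≥
x_1 = 2/3, x_2 = 1 ↦ 1  ≥
x_1 = 1, x_2 = 0 ↦ 0  <
x_1 = 1, x_2 = 1/3 ↦ 1/3  <
x_1 = 1, x_2 = 2/3 ↦ 2/3  <
x_1 = 1, x_2 = 1 ↦ 1  ≥
So 10 of the 16 assignments meet the threshold.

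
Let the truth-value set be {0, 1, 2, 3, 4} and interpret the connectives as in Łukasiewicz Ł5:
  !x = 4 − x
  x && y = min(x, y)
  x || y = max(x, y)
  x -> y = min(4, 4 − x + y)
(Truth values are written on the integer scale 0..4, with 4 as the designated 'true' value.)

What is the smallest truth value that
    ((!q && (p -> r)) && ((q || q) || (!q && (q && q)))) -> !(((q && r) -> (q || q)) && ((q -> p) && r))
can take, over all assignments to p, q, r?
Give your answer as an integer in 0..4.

2

Take p = 2, q = 2, r = 4:
!q = !2 = 2
p -> r = 2 -> 4 = 4
!q && (p -> r) = 2 && 4 = 2
q || q = 2 || 2 = 2
!q = !2 = 2
q && q = 2 && 2 = 2
!q && (q && q) = 2 && 2 = 2
(q || q) || (!q && (q && q)) = 2 || 2 = 2
(!q && (p -> r)) && ((q || q) || (!q && (q && q))) = 2 && 2 = 2
q && r = 2 && 4 = 2
q || q = 2 || 2 = 2
(q && r) -> (q || q) = 2 -> 2 = 4
q -> p = 2 -> 2 = 4
(q -> p) && r = 4 && 4 = 4
((q && r) -> (q || q)) && ((q -> p) && r) = 4 && 4 = 4
!(((q && r) -> (q || q)) && ((q -> p) && r)) = !4 = 0
((!q && (p -> r)) && ((q || q) || (!q && (q && q)))) -> !(((q && r) -> (q || q)) && ((q -> p) && r)) = 2 -> 0 = 2
No assignment yields a value below 2, so this is the minimum.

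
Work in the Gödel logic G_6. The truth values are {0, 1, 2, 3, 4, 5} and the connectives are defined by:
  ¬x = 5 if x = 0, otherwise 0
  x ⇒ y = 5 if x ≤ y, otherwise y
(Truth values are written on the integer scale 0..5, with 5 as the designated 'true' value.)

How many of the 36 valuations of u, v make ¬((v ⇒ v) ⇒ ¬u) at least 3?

30

value 5: 30 assignments (counts)
value 0: 6 assignments
So 30 of the 36 assignments meet the threshold.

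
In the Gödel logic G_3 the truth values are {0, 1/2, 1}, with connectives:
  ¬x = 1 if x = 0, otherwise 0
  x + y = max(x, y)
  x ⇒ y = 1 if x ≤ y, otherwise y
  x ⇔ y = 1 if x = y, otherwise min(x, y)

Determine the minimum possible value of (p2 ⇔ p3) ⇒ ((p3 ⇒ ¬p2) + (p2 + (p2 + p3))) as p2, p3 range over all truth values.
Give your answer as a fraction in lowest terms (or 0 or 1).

1/2

Take p2 = 1/2, p3 = 1/2:
p2 ⇔ p3 = 1/2 ⇔ 1/2 = 1
¬p2 = ¬1/2 = 0
p3 ⇒ ¬p2 = 1/2 ⇒ 0 = 0
p2 + p3 = 1/2 + 1/2 = 1/2
p2 + (p2 + p3) = 1/2 + 1/2 = 1/2
(p3 ⇒ ¬p2) + (p2 + (p2 + p3)) = 0 + 1/2 = 1/2
(p2 ⇔ p3) ⇒ ((p3 ⇒ ¬p2) + (p2 + (p2 + p3))) = 1 ⇒ 1/2 = 1/2
No assignment yields a value below 1/2, so this is the minimum.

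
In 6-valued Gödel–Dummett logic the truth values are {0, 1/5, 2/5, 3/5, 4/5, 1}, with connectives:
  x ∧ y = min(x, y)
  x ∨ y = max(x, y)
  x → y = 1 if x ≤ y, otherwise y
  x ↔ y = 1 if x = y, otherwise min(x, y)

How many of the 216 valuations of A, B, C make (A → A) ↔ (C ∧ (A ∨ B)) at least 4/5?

40

value 1: 11 assignments (counts)
value 4/5: 29 assignments (counts)
value 3/5: 41 assignments
value 2/5: 47 assignments
value 1/5: 47 assignments
value 0: 41 assignments
So 40 of the 216 assignments meet the threshold.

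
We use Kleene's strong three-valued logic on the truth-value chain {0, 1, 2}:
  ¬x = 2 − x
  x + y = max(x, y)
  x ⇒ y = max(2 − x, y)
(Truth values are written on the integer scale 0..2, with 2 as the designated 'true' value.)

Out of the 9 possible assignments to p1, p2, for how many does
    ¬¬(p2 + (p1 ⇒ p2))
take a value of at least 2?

p1 = 0, p2 = 0 ↦ 2  ≥
p1 = 0, p2 = 1 ↦ 2  ≥
p1 = 0, p2 = 2 ↦ 2  ≥
p1 = 1, p2 = 0 ↦ 1  <
p1 = 1, p2 = 1 ↦ 1  <
p1 = 1, p2 = 2 ↦ 2  ≥
p1 = 2, p2 = 0 ↦ 0  <
p1 = 2, p2 = 1 ↦ 1  <
p1 = 2, p2 = 2 ↦ 2  ≥
So 5 of the 9 assignments meet the threshold.

5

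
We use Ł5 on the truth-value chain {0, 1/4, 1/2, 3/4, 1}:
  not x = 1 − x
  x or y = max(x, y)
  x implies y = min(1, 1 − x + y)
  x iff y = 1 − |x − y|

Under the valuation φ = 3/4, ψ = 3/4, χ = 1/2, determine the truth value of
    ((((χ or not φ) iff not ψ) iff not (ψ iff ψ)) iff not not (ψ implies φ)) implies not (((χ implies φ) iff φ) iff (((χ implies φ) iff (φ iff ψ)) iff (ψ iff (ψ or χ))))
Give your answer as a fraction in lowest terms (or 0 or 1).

not φ = not 3/4 = 1/4
χ or not φ = 1/2 or 1/4 = 1/2
not ψ = not 3/4 = 1/4
(χ or not φ) iff not ψ = 1/2 iff 1/4 = 3/4
ψ iff ψ = 3/4 iff 3/4 = 1
not (ψ iff ψ) = not 1 = 0
((χ or not φ) iff not ψ) iff not (ψ iff ψ) = 3/4 iff 0 = 1/4
ψ implies φ = 3/4 implies 3/4 = 1
not (ψ implies φ) = not 1 = 0
not not (ψ implies φ) = not 0 = 1
(((χ or not φ) iff not ψ) iff not (ψ iff ψ)) iff not not (ψ implies φ) = 1/4 iff 1 = 1/4
χ implies φ = 1/2 implies 3/4 = 1
(χ implies φ) iff φ = 1 iff 3/4 = 3/4
χ implies φ = 1/2 implies 3/4 = 1
φ iff ψ = 3/4 iff 3/4 = 1
(χ implies φ) iff (φ iff ψ) = 1 iff 1 = 1
ψ or χ = 3/4 or 1/2 = 3/4
ψ iff (ψ or χ) = 3/4 iff 3/4 = 1
((χ implies φ) iff (φ iff ψ)) iff (ψ iff (ψ or χ)) = 1 iff 1 = 1
((χ implies φ) iff φ) iff (((χ implies φ) iff (φ iff ψ)) iff (ψ iff (ψ or χ))) = 3/4 iff 1 = 3/4
not (((χ implies φ) iff φ) iff (((χ implies φ) iff (φ iff ψ)) iff (ψ iff (ψ or χ)))) = not 3/4 = 1/4
((((χ or not φ) iff not ψ) iff not (ψ iff ψ)) iff not not (ψ implies φ)) implies not (((χ implies φ) iff φ) iff (((χ implies φ) iff (φ iff ψ)) iff (ψ iff (ψ or χ)))) = 1/4 implies 1/4 = 1

1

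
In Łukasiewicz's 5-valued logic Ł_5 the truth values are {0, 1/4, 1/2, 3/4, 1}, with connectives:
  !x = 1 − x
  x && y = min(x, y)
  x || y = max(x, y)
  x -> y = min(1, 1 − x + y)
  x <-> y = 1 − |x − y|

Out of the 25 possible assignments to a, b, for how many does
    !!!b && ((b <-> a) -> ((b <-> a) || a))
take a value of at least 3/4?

10

value 1: 5 assignments (counts)
value 3/4: 5 assignments (counts)
value 1/2: 5 assignments
value 1/4: 5 assignments
value 0: 5 assignments
So 10 of the 25 assignments meet the threshold.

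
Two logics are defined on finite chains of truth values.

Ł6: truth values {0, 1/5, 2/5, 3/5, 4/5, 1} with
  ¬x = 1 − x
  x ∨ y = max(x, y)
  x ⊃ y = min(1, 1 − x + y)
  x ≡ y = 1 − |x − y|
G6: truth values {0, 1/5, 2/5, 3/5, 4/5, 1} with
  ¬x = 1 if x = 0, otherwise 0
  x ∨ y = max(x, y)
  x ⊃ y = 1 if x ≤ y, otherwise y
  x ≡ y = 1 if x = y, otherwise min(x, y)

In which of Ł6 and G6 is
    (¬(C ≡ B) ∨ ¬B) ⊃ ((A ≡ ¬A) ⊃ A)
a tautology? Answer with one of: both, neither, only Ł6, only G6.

only G6

In Ł6: at A = 1/5, B = 0, C = 0 the value is 4/5 — not a tautology.
In G6: every assignment gives 1 — tautology.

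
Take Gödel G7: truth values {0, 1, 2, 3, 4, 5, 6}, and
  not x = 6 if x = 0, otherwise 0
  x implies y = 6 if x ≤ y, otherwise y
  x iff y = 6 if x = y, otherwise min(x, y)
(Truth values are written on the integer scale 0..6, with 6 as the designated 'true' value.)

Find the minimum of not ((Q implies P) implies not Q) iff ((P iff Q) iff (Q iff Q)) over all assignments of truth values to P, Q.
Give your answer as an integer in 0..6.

0

Take P = 0, Q = 0:
Q implies P = 0 implies 0 = 6
not Q = not 0 = 6
(Q implies P) implies not Q = 6 implies 6 = 6
not ((Q implies P) implies not Q) = not 6 = 0
P iff Q = 0 iff 0 = 6
Q iff Q = 0 iff 0 = 6
(P iff Q) iff (Q iff Q) = 6 iff 6 = 6
not ((Q implies P) implies not Q) iff ((P iff Q) iff (Q iff Q)) = 0 iff 6 = 0
No assignment yields a value below 0, so this is the minimum.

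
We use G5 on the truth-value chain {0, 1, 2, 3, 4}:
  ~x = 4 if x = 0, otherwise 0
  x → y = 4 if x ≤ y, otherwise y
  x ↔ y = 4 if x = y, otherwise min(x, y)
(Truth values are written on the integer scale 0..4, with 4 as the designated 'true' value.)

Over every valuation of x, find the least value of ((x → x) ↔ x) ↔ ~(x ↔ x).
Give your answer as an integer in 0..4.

Take x = 1:
x → x = 1 → 1 = 4
(x → x) ↔ x = 4 ↔ 1 = 1
x ↔ x = 1 ↔ 1 = 4
~(x ↔ x) = ~4 = 0
((x → x) ↔ x) ↔ ~(x ↔ x) = 1 ↔ 0 = 0
No assignment yields a value below 0, so this is the minimum.

0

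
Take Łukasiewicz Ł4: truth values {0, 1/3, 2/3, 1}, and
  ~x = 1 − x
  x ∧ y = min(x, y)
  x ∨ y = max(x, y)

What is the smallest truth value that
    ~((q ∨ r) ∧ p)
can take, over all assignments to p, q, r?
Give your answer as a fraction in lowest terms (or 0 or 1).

0

Take p = 1, q = 0, r = 1:
q ∨ r = 0 ∨ 1 = 1
(q ∨ r) ∧ p = 1 ∧ 1 = 1
~((q ∨ r) ∧ p) = ~1 = 0
No assignment yields a value below 0, so this is the minimum.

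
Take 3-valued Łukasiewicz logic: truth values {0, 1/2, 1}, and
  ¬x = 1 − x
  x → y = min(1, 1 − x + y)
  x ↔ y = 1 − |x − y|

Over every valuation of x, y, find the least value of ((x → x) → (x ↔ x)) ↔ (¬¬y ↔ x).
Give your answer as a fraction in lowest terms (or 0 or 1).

Take x = 0, y = 1:
x → x = 0 → 0 = 1
x ↔ x = 0 ↔ 0 = 1
(x → x) → (x ↔ x) = 1 → 1 = 1
¬y = ¬1 = 0
¬¬y = ¬0 = 1
¬¬y ↔ x = 1 ↔ 0 = 0
((x → x) → (x ↔ x)) ↔ (¬¬y ↔ x) = 1 ↔ 0 = 0
No assignment yields a value below 0, so this is the minimum.

0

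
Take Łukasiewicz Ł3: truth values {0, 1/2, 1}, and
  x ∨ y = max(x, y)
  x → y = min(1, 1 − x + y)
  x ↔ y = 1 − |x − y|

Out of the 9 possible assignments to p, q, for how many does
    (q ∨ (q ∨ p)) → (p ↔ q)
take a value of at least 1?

5

p = 0, q = 0 ↦ 1  ≥
p = 0, q = 1/2 ↦ 1  ≥
p = 0, q = 1 ↦ 0  <
p = 1/2, q = 0 ↦ 1  ≥
p = 1/2, q = 1/2 ↦ 1  ≥
p = 1/2, q = 1 ↦ 1/2  <
p = 1, q = 0 ↦ 0  <
p = 1, q = 1/2 ↦ 1/2  <
p = 1, q = 1 ↦ 1  ≥
So 5 of the 9 assignments meet the threshold.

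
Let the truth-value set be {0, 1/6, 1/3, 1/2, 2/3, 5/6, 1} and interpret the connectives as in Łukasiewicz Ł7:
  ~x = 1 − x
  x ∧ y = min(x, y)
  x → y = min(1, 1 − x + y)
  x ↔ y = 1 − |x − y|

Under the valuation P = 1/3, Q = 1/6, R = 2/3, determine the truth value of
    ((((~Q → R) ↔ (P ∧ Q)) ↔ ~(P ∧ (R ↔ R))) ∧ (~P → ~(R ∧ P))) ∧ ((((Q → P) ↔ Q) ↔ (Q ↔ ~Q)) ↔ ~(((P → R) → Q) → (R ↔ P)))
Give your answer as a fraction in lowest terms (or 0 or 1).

1/6

~Q = ~1/6 = 5/6
~Q → R = 5/6 → 2/3 = 5/6
P ∧ Q = 1/3 ∧ 1/6 = 1/6
(~Q → R) ↔ (P ∧ Q) = 5/6 ↔ 1/6 = 1/3
R ↔ R = 2/3 ↔ 2/3 = 1
P ∧ (R ↔ R) = 1/3 ∧ 1 = 1/3
~(P ∧ (R ↔ R)) = ~1/3 = 2/3
((~Q → R) ↔ (P ∧ Q)) ↔ ~(P ∧ (R ↔ R)) = 1/3 ↔ 2/3 = 2/3
~P = ~1/3 = 2/3
R ∧ P = 2/3 ∧ 1/3 = 1/3
~(R ∧ P) = ~1/3 = 2/3
~P → ~(R ∧ P) = 2/3 → 2/3 = 1
(((~Q → R) ↔ (P ∧ Q)) ↔ ~(P ∧ (R ↔ R))) ∧ (~P → ~(R ∧ P)) = 2/3 ∧ 1 = 2/3
Q → P = 1/6 → 1/3 = 1
(Q → P) ↔ Q = 1 ↔ 1/6 = 1/6
~Q = ~1/6 = 5/6
Q ↔ ~Q = 1/6 ↔ 5/6 = 1/3
((Q → P) ↔ Q) ↔ (Q ↔ ~Q) = 1/6 ↔ 1/3 = 5/6
P → R = 1/3 → 2/3 = 1
(P → R) → Q = 1 → 1/6 = 1/6
R ↔ P = 2/3 ↔ 1/3 = 2/3
((P → R) → Q) → (R ↔ P) = 1/6 → 2/3 = 1
~(((P → R) → Q) → (R ↔ P)) = ~1 = 0
(((Q → P) ↔ Q) ↔ (Q ↔ ~Q)) ↔ ~(((P → R) → Q) → (R ↔ P)) = 5/6 ↔ 0 = 1/6
((((~Q → R) ↔ (P ∧ Q)) ↔ ~(P ∧ (R ↔ R))) ∧ (~P → ~(R ∧ P))) ∧ ((((Q → P) ↔ Q) ↔ (Q ↔ ~Q)) ↔ ~(((P → R) → Q) → (R ↔ P))) = 2/3 ∧ 1/6 = 1/6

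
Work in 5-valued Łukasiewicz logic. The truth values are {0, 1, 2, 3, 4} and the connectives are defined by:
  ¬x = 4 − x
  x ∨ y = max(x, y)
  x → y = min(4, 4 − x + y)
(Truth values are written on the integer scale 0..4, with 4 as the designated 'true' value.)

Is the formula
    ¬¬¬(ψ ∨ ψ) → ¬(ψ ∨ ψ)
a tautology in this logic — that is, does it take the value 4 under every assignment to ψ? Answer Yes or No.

ψ = 0 ↦ 4
ψ = 1 ↦ 4
ψ = 2 ↦ 4
ψ = 3 ↦ 4
ψ = 4 ↦ 4
Every assignment gives a value ≥ 4.

Yes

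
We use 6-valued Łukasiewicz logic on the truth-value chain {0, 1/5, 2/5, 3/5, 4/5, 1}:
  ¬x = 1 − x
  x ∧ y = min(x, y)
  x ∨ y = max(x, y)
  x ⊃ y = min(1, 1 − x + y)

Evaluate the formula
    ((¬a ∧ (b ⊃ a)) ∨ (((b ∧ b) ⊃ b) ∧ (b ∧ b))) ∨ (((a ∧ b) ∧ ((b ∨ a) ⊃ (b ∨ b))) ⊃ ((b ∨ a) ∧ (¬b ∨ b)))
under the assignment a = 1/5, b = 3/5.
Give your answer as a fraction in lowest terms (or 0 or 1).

¬a = ¬1/5 = 4/5
b ⊃ a = 3/5 ⊃ 1/5 = 3/5
¬a ∧ (b ⊃ a) = 4/5 ∧ 3/5 = 3/5
b ∧ b = 3/5 ∧ 3/5 = 3/5
(b ∧ b) ⊃ b = 3/5 ⊃ 3/5 = 1
b ∧ b = 3/5 ∧ 3/5 = 3/5
((b ∧ b) ⊃ b) ∧ (b ∧ b) = 1 ∧ 3/5 = 3/5
(¬a ∧ (b ⊃ a)) ∨ (((b ∧ b) ⊃ b) ∧ (b ∧ b)) = 3/5 ∨ 3/5 = 3/5
a ∧ b = 1/5 ∧ 3/5 = 1/5
b ∨ a = 3/5 ∨ 1/5 = 3/5
b ∨ b = 3/5 ∨ 3/5 = 3/5
(b ∨ a) ⊃ (b ∨ b) = 3/5 ⊃ 3/5 = 1
(a ∧ b) ∧ ((b ∨ a) ⊃ (b ∨ b)) = 1/5 ∧ 1 = 1/5
b ∨ a = 3/5 ∨ 1/5 = 3/5
¬b = ¬3/5 = 2/5
¬b ∨ b = 2/5 ∨ 3/5 = 3/5
(b ∨ a) ∧ (¬b ∨ b) = 3/5 ∧ 3/5 = 3/5
((a ∧ b) ∧ ((b ∨ a) ⊃ (b ∨ b))) ⊃ ((b ∨ a) ∧ (¬b ∨ b)) = 1/5 ⊃ 3/5 = 1
((¬a ∧ (b ⊃ a)) ∨ (((b ∧ b) ⊃ b) ∧ (b ∧ b))) ∨ (((a ∧ b) ∧ ((b ∨ a) ⊃ (b ∨ b))) ⊃ ((b ∨ a) ∧ (¬b ∨ b))) = 3/5 ∨ 1 = 1

1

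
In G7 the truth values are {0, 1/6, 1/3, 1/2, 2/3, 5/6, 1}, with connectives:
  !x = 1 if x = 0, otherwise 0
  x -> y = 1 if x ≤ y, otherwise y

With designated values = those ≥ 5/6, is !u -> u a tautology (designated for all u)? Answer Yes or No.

Counterexample: take u = 0.
!u = !0 = 1
!u -> u = 1 -> 0 = 0
This gives 0, which is below 5/6.

No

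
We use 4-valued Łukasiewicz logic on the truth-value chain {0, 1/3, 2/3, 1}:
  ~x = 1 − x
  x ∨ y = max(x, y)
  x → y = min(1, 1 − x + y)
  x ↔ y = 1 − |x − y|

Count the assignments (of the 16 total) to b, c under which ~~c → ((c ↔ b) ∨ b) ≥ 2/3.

14

b = 0, c = 0 ↦ 1  ≥
b = 0, c = 1/3 ↦ 1  ≥
b = 0, c = 2/3 ↦ 2/3  ≥
b = 0, c = 1 ↦ 0  <
b = 1/3, c = 0 ↦ 1  ≥
b = 1/3, c = 1/3 ↦ 1  ≥
b = 1/3, c = 2/3 ↦ 1  ≥
b = 1/3, c = 1 ↦ 1/3  <
b = 2/3, c = 0 ↦ 1  ≥
b = 2/3, c = 1/3 ↦ 1  ≥
b = 2/3, c = 2/3 ↦ 1  ≥
b = 2/3, c = 1 ↦ 2/3  ≥
b = 1, c = 0 ↦ 1  ≥
b = 1, c = 1/3 ↦ 1  ≥
b = 1, c = 2/3 ↦ 1  ≥
b = 1, c = 1 ↦ 1  ≥
So 14 of the 16 assignments meet the threshold.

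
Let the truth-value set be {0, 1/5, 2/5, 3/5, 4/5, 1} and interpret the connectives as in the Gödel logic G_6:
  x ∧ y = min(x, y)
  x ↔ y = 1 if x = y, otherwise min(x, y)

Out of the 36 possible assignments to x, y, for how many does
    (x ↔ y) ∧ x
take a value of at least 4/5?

4

value 1: 1 assignment (counts)
value 4/5: 3 assignments (counts)
value 3/5: 5 assignments
value 2/5: 7 assignments
value 1/5: 9 assignments
value 0: 11 assignments
So 4 of the 36 assignments meet the threshold.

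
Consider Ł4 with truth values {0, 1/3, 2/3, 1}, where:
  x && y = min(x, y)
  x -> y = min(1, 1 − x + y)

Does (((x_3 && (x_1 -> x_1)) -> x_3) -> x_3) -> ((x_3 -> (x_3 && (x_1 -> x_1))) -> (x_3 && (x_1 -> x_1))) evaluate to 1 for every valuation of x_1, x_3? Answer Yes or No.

Yes

x_1 = 0, x_3 = 0 ↦ 1
x_1 = 0, x_3 = 1/3 ↦ 1
x_1 = 0, x_3 = 2/3 ↦ 1
x_1 = 0, x_3 = 1 ↦ 1
x_1 = 1/3, x_3 = 0 ↦ 1
x_1 = 1/3, x_3 = 1/3 ↦ 1
x_1 = 1/3, x_3 = 2/3 ↦ 1
x_1 = 1/3, x_3 = 1 ↦ 1
x_1 = 2/3, x_3 = 0 ↦ 1
x_1 = 2/3, x_3 = 1/3 ↦ 1
x_1 = 2/3, x_3 = 2/3 ↦ 1
x_1 = 2/3, x_3 = 1 ↦ 1
x_1 = 1, x_3 = 0 ↦ 1
x_1 = 1, x_3 = 1/3 ↦ 1
x_1 = 1, x_3 = 2/3 ↦ 1
x_1 = 1, x_3 = 1 ↦ 1
Every assignment gives a value ≥ 1.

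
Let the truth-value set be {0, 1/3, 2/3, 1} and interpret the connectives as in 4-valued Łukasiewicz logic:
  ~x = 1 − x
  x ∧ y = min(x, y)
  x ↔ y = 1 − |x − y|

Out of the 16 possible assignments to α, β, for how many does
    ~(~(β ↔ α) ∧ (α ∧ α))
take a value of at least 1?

α = 0, β = 0 ↦ 1  ≥
α = 0, β = 1/3 ↦ 1  ≥
α = 0, β = 2/3 ↦ 1  ≥
α = 0, β = 1 ↦ 1  ≥
α = 1/3, β = 0 ↦ 2/3  <
α = 1/3, β = 1/3 ↦ 1  ≥
α = 1/3, β = 2/3 ↦ 2/3  <
α = 1/3, β = 1 ↦ 2/3  <
α = 2/3, β = 0 ↦ 1/3  <
α = 2/3, β = 1/3 ↦ 2/3  <
α = 2/3, β = 2/3 ↦ 1  ≥
α = 2/3, β = 1 ↦ 2/3  <
α = 1, β = 0 ↦ 0  <
α = 1, β = 1/3 ↦ 1/3  <
α = 1, β = 2/3 ↦ 2/3  <
α = 1, β = 1 ↦ 1  ≥
So 7 of the 16 assignments meet the threshold.

7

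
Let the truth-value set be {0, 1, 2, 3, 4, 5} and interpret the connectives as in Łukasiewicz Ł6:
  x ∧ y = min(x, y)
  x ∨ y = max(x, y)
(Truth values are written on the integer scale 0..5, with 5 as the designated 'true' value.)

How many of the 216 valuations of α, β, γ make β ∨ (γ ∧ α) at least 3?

value 5: 41 assignments (counts)
value 4: 47 assignments (counts)
value 3: 47 assignments (counts)
value 2: 41 assignments
value 1: 29 assignments
value 0: 11 assignments
So 135 of the 216 assignments meet the threshold.

135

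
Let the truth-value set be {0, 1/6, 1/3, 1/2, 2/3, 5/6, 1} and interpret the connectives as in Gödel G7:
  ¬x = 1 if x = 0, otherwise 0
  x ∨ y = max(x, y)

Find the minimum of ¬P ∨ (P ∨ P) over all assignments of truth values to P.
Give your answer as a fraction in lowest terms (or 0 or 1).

Take P = 1/6:
¬P = ¬1/6 = 0
P ∨ P = 1/6 ∨ 1/6 = 1/6
¬P ∨ (P ∨ P) = 0 ∨ 1/6 = 1/6
No assignment yields a value below 1/6, so this is the minimum.

1/6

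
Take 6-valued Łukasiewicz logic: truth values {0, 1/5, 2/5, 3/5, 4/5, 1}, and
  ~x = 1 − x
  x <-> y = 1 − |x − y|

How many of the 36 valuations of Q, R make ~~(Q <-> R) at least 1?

value 1: 6 assignments (counts)
value 4/5: 10 assignments
value 3/5: 8 assignments
value 2/5: 6 assignments
value 1/5: 4 assignments
value 0: 2 assignments
So 6 of the 36 assignments meet the threshold.

6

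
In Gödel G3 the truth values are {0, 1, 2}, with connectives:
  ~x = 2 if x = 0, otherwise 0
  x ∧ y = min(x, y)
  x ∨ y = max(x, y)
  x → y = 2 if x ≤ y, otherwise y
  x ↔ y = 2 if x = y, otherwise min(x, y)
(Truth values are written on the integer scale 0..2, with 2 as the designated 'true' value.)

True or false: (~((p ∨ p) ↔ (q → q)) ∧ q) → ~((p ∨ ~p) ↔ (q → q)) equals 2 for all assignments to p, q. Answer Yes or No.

No

Counterexample: take p = 0, q = 1.
p ∨ p = 0 ∨ 0 = 0
q → q = 1 → 1 = 2
(p ∨ p) ↔ (q → q) = 0 ↔ 2 = 0
~((p ∨ p) ↔ (q → q)) = ~0 = 2
~((p ∨ p) ↔ (q → q)) ∧ q = 2 ∧ 1 = 1
~p = ~0 = 2
p ∨ ~p = 0 ∨ 2 = 2
q → q = 1 → 1 = 2
(p ∨ ~p) ↔ (q → q) = 2 ↔ 2 = 2
~((p ∨ ~p) ↔ (q → q)) = ~2 = 0
(~((p ∨ p) ↔ (q → q)) ∧ q) → ~((p ∨ ~p) ↔ (q → q)) = 1 → 0 = 0
This gives 0 ≠ 2.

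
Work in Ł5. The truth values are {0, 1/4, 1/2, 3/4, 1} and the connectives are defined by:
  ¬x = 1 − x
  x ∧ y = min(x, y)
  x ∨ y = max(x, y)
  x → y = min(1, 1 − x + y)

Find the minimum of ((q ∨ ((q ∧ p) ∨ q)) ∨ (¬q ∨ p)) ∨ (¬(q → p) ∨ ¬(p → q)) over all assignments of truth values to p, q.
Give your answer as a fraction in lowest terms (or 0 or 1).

Take p = 0, q = 1/2:
q ∧ p = 1/2 ∧ 0 = 0
(q ∧ p) ∨ q = 0 ∨ 1/2 = 1/2
q ∨ ((q ∧ p) ∨ q) = 1/2 ∨ 1/2 = 1/2
¬q = ¬1/2 = 1/2
¬q ∨ p = 1/2 ∨ 0 = 1/2
(q ∨ ((q ∧ p) ∨ q)) ∨ (¬q ∨ p) = 1/2 ∨ 1/2 = 1/2
q → p = 1/2 → 0 = 1/2
¬(q → p) = ¬1/2 = 1/2
p → q = 0 → 1/2 = 1
¬(p → q) = ¬1 = 0
¬(q → p) ∨ ¬(p → q) = 1/2 ∨ 0 = 1/2
((q ∨ ((q ∧ p) ∨ q)) ∨ (¬q ∨ p)) ∨ (¬(q → p) ∨ ¬(p → q)) = 1/2 ∨ 1/2 = 1/2
No assignment yields a value below 1/2, so this is the minimum.

1/2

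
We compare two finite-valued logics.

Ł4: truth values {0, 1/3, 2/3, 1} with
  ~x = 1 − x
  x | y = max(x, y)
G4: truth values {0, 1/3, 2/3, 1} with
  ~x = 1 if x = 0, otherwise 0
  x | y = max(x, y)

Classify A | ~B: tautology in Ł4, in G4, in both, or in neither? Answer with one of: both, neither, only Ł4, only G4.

neither

In Ł4: at A = 0, B = 1/3 the value is 2/3 — not a tautology.
In G4: at A = 0, B = 1/3 the value is 0 — not a tautology.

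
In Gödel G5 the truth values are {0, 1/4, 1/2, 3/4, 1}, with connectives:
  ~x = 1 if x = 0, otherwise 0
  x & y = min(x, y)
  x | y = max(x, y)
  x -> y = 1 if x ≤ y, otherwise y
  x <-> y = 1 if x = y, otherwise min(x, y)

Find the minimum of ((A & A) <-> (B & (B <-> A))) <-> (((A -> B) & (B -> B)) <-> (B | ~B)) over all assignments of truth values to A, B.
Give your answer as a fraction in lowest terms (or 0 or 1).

1/4

Take A = 0, B = 1/4:
A & A = 0 & 0 = 0
B <-> A = 1/4 <-> 0 = 0
B & (B <-> A) = 1/4 & 0 = 0
(A & A) <-> (B & (B <-> A)) = 0 <-> 0 = 1
A -> B = 0 -> 1/4 = 1
B -> B = 1/4 -> 1/4 = 1
(A -> B) & (B -> B) = 1 & 1 = 1
~B = ~1/4 = 0
B | ~B = 1/4 | 0 = 1/4
((A -> B) & (B -> B)) <-> (B | ~B) = 1 <-> 1/4 = 1/4
((A & A) <-> (B & (B <-> A))) <-> (((A -> B) & (B -> B)) <-> (B | ~B)) = 1 <-> 1/4 = 1/4
No assignment yields a value below 1/4, so this is the minimum.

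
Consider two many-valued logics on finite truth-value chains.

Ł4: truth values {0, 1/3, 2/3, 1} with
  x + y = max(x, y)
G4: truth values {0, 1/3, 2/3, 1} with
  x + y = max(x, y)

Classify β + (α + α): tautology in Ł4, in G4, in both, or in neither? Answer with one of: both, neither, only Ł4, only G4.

neither

In Ł4: at α = 0, β = 0 the value is 0 — not a tautology.
In G4: at α = 0, β = 0 the value is 0 — not a tautology.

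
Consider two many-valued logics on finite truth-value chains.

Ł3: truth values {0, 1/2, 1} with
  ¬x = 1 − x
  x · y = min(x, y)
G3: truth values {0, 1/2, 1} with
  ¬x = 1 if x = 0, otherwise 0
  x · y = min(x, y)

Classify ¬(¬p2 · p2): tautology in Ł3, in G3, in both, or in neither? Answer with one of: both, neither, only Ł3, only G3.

In Ł3: at p2 = 1/2 the value is 1/2 — not a tautology.
In G3: every assignment gives 1 — tautology.

only G3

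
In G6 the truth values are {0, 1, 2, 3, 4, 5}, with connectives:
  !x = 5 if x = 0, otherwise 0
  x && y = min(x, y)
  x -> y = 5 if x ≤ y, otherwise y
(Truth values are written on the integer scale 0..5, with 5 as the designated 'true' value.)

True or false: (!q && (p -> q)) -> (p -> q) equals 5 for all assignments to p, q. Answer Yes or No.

At p = 1, q = 1, for instance:
!q = !1 = 0
p -> q = 1 -> 1 = 5
!q && (p -> q) = 0 && 5 = 0
(!q && (p -> q)) -> (p -> q) = 0 -> 5 = 5
and checking the remaining 35 assignments likewise gives ≥ 5 in every case.

Yes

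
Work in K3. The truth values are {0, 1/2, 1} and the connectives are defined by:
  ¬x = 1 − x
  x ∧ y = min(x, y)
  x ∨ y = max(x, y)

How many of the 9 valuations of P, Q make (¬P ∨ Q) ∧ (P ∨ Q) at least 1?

3

P = 0, Q = 0 ↦ 0  <
P = 0, Q = 1/2 ↦ 1/2  <
P = 0, Q = 1 ↦ 1  ≥
P = 1/2, Q = 0 ↦ 1/2  <
P = 1/2, Q = 1/2 ↦ 1/2  <
P = 1/2, Q = 1 ↦ 1  ≥
P = 1, Q = 0 ↦ 0  <
P = 1, Q = 1/2 ↦ 1/2  <
P = 1, Q = 1 ↦ 1  ≥
So 3 of the 9 assignments meet the threshold.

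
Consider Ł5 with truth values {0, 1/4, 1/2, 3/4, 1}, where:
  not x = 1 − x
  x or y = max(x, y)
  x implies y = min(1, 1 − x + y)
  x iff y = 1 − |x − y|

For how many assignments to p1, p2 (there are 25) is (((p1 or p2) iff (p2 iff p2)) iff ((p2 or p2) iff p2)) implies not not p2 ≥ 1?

value 1: 15 assignments (counts)
value 3/4: 4 assignments
value 1/2: 3 assignments
value 1/4: 2 assignments
value 0: 1 assignment
So 15 of the 25 assignments meet the threshold.

15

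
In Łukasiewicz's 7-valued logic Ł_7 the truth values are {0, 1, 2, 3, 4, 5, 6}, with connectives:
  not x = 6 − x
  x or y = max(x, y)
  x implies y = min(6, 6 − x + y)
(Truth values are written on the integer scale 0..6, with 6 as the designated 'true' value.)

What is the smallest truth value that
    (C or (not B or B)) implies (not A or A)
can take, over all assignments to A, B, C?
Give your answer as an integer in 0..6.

3

Take A = 3, B = 0, C = 0:
not B = not 0 = 6
not B or B = 6 or 0 = 6
C or (not B or B) = 0 or 6 = 6
not A = not 3 = 3
not A or A = 3 or 3 = 3
(C or (not B or B)) implies (not A or A) = 6 implies 3 = 3
No assignment yields a value below 3, so this is the minimum.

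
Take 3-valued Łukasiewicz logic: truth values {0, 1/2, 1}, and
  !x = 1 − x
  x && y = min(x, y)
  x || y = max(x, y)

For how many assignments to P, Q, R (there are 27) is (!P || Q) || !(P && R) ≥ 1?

value 1: 19 assignments (counts)
value 1/2: 7 assignments
value 0: 1 assignment
So 19 of the 27 assignments meet the threshold.

19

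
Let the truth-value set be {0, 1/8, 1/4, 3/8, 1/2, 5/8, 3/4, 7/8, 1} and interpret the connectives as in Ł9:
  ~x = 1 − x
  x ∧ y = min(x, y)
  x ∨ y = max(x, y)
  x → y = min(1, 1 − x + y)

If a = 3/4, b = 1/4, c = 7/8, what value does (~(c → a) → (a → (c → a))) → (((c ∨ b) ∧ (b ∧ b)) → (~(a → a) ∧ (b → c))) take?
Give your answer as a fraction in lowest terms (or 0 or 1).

c → a = 7/8 → 3/4 = 7/8
~(c → a) = ~7/8 = 1/8
c → a = 7/8 → 3/4 = 7/8
a → (c → a) = 3/4 → 7/8 = 1
~(c → a) → (a → (c → a)) = 1/8 → 1 = 1
c ∨ b = 7/8 ∨ 1/4 = 7/8
b ∧ b = 1/4 ∧ 1/4 = 1/4
(c ∨ b) ∧ (b ∧ b) = 7/8 ∧ 1/4 = 1/4
a → a = 3/4 → 3/4 = 1
~(a → a) = ~1 = 0
b → c = 1/4 → 7/8 = 1
~(a → a) ∧ (b → c) = 0 ∧ 1 = 0
((c ∨ b) ∧ (b ∧ b)) → (~(a → a) ∧ (b → c)) = 1/4 → 0 = 3/4
(~(c → a) → (a → (c → a))) → (((c ∨ b) ∧ (b ∧ b)) → (~(a → a) ∧ (b → c))) = 1 → 3/4 = 3/4

3/4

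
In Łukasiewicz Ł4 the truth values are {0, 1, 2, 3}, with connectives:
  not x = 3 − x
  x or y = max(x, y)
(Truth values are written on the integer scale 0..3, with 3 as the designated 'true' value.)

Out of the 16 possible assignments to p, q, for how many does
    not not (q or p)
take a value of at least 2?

12

p = 0, q = 0 ↦ 0  <
p = 0, q = 1 ↦ 1  <
p = 0, q = 2 ↦ 2  ≥
p = 0, q = 3 ↦ 3  ≥
p = 1, q = 0 ↦ 1  <
p = 1, q = 1 ↦ 1  <
p = 1, q = 2 ↦ 2  ≥
p = 1, q = 3 ↦ 3  ≥
p = 2, q = 0 ↦ 2  ≥
p = 2, q = 1 ↦ 2  ≥
p = 2, q = 2 ↦ 2  ≥
p = 2, q = 3 ↦ 3  ≥
p = 3, q = 0 ↦ 3  ≥
p = 3, q = 1 ↦ 3  ≥
p = 3, q = 2 ↦ 3  ≥
p = 3, q = 3 ↦ 3  ≥
So 12 of the 16 assignments meet the threshold.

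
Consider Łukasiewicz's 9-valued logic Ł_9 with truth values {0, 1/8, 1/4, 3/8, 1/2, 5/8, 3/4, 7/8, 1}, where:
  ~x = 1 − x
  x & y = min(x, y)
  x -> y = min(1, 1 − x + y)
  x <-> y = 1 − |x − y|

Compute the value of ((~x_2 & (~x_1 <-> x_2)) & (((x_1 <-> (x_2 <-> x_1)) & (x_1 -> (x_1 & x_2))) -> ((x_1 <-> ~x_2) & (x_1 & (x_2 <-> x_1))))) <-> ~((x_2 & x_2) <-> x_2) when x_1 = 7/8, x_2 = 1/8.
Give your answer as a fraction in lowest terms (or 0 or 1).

~x_2 = ~1/8 = 7/8
~x_1 = ~7/8 = 1/8
~x_1 <-> x_2 = 1/8 <-> 1/8 = 1
~x_2 & (~x_1 <-> x_2) = 7/8 & 1 = 7/8
x_2 <-> x_1 = 1/8 <-> 7/8 = 1/4
x_1 <-> (x_2 <-> x_1) = 7/8 <-> 1/4 = 3/8
x_1 & x_2 = 7/8 & 1/8 = 1/8
x_1 -> (x_1 & x_2) = 7/8 -> 1/8 = 1/4
(x_1 <-> (x_2 <-> x_1)) & (x_1 -> (x_1 & x_2)) = 3/8 & 1/4 = 1/4
~x_2 = ~1/8 = 7/8
x_1 <-> ~x_2 = 7/8 <-> 7/8 = 1
x_2 <-> x_1 = 1/8 <-> 7/8 = 1/4
x_1 & (x_2 <-> x_1) = 7/8 & 1/4 = 1/4
(x_1 <-> ~x_2) & (x_1 & (x_2 <-> x_1)) = 1 & 1/4 = 1/4
((x_1 <-> (x_2 <-> x_1)) & (x_1 -> (x_1 & x_2))) -> ((x_1 <-> ~x_2) & (x_1 & (x_2 <-> x_1))) = 1/4 -> 1/4 = 1
(~x_2 & (~x_1 <-> x_2)) & (((x_1 <-> (x_2 <-> x_1)) & (x_1 -> (x_1 & x_2))) -> ((x_1 <-> ~x_2) & (x_1 & (x_2 <-> x_1)))) = 7/8 & 1 = 7/8
x_2 & x_2 = 1/8 & 1/8 = 1/8
(x_2 & x_2) <-> x_2 = 1/8 <-> 1/8 = 1
~((x_2 & x_2) <-> x_2) = ~1 = 0
((~x_2 & (~x_1 <-> x_2)) & (((x_1 <-> (x_2 <-> x_1)) & (x_1 -> (x_1 & x_2))) -> ((x_1 <-> ~x_2) & (x_1 & (x_2 <-> x_1))))) <-> ~((x_2 & x_2) <-> x_2) = 7/8 <-> 0 = 1/8

1/8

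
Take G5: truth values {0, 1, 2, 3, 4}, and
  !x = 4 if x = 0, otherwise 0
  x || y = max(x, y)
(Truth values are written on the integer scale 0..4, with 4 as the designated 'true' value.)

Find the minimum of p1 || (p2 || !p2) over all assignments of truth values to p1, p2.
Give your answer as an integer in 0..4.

Take p1 = 0, p2 = 1:
!p2 = !1 = 0
p2 || !p2 = 1 || 0 = 1
p1 || (p2 || !p2) = 0 || 1 = 1
No assignment yields a value below 1, so this is the minimum.

1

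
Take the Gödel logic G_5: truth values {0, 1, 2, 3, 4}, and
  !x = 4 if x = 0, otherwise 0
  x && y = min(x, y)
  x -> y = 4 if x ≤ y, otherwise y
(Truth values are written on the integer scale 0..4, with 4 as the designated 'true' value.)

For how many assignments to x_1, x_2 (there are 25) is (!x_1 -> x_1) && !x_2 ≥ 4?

value 4: 4 assignments (counts)
value 0: 21 assignments
So 4 of the 25 assignments meet the threshold.

4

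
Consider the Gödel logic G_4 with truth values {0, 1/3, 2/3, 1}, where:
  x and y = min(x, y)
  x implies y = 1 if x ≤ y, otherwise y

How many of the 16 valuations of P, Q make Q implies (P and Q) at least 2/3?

11

P = 0, Q = 0 ↦ 1  ≥
P = 0, Q = 1/3 ↦ 0  <
P = 0, Q = 2/3 ↦ 0  <
P = 0, Q = 1 ↦ 0  <
P = 1/3, Q = 0 ↦ 1  ≥
P = 1/3, Q = 1/3 ↦ 1  ≥
P = 1/3, Q = 2/3 ↦ 1/3  <
P = 1/3, Q = 1 ↦ 1/3  <
P = 2/3, Q = 0 ↦ 1  ≥
P = 2/3, Q = 1/3 ↦ 1  ≥
P = 2/3, Q = 2/3 ↦ 1  ≥
P = 2/3, Q = 1 ↦ 2/3  ≥
P = 1, Q = 0 ↦ 1  ≥
P = 1, Q = 1/3 ↦ 1  ≥
P = 1, Q = 2/3 ↦ 1  ≥
P = 1, Q = 1 ↦ 1  ≥
So 11 of the 16 assignments meet the threshold.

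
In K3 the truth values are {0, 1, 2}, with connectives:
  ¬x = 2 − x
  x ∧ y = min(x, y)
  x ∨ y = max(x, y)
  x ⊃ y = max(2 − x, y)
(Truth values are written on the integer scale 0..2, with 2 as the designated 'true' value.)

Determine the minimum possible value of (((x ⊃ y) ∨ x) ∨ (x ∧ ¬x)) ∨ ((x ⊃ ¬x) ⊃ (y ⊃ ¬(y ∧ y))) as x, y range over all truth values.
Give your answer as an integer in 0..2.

1

Take x = 1, y = 1:
x ⊃ y = 1 ⊃ 1 = 1
(x ⊃ y) ∨ x = 1 ∨ 1 = 1
¬x = ¬1 = 1
x ∧ ¬x = 1 ∧ 1 = 1
((x ⊃ y) ∨ x) ∨ (x ∧ ¬x) = 1 ∨ 1 = 1
¬x = ¬1 = 1
x ⊃ ¬x = 1 ⊃ 1 = 1
y ∧ y = 1 ∧ 1 = 1
¬(y ∧ y) = ¬1 = 1
y ⊃ ¬(y ∧ y) = 1 ⊃ 1 = 1
(x ⊃ ¬x) ⊃ (y ⊃ ¬(y ∧ y)) = 1 ⊃ 1 = 1
(((x ⊃ y) ∨ x) ∨ (x ∧ ¬x)) ∨ ((x ⊃ ¬x) ⊃ (y ⊃ ¬(y ∧ y))) = 1 ∨ 1 = 1
No assignment yields a value below 1, so this is the minimum.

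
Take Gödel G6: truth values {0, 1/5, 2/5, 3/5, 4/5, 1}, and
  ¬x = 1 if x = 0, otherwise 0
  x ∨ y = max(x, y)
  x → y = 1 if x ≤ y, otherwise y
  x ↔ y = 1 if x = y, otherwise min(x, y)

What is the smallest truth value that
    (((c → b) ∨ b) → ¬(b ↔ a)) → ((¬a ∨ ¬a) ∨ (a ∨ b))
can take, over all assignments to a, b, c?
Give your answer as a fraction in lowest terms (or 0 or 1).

1/5

Take a = 1/5, b = 0, c = 0:
c → b = 0 → 0 = 1
(c → b) ∨ b = 1 ∨ 0 = 1
b ↔ a = 0 ↔ 1/5 = 0
¬(b ↔ a) = ¬0 = 1
((c → b) ∨ b) → ¬(b ↔ a) = 1 → 1 = 1
¬a = ¬1/5 = 0
¬a = ¬1/5 = 0
¬a ∨ ¬a = 0 ∨ 0 = 0
a ∨ b = 1/5 ∨ 0 = 1/5
(¬a ∨ ¬a) ∨ (a ∨ b) = 0 ∨ 1/5 = 1/5
(((c → b) ∨ b) → ¬(b ↔ a)) → ((¬a ∨ ¬a) ∨ (a ∨ b)) = 1 → 1/5 = 1/5
No assignment yields a value below 1/5, so this is the minimum.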